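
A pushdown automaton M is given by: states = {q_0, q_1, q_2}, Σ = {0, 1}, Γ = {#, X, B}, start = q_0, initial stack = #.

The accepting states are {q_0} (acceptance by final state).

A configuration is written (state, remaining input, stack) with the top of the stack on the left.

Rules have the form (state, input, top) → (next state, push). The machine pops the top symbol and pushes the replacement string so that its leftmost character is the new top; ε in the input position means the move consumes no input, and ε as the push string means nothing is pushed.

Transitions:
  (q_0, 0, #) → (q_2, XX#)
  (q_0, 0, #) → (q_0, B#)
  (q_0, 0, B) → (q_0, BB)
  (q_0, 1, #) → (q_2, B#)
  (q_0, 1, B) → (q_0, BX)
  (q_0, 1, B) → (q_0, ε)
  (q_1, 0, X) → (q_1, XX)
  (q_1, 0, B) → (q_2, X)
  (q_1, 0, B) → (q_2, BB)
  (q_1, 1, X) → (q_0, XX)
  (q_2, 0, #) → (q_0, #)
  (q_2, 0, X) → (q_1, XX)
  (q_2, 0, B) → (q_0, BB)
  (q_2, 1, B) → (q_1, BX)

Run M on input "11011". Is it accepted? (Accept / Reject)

Reject

No computation consumes all input and reaches a final state.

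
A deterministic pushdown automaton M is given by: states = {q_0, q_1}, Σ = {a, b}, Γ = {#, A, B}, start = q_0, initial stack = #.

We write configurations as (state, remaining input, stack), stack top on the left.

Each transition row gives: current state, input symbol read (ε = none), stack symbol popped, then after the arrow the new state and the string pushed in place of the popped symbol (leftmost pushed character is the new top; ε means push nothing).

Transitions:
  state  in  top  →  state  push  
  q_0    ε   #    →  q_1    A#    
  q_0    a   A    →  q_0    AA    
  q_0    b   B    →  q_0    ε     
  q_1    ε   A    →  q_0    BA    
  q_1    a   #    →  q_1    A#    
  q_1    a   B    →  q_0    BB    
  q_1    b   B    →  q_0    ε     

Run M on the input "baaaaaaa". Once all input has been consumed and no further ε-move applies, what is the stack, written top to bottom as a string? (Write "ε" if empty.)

AAAAAAAA#

(q_0, baaaaaaa, #)
  ε-move, top #: go to q_1, push A# → (q_1, baaaaaaa, A#)
  ε-move, top A: go to q_0, push BA → (q_0, baaaaaaa, BA#)
  read b, top B: go to q_0, push ε → (q_0, aaaaaaa, A#)
  read a, top A: go to q_0, push AA → (q_0, aaaaaa, AA#)
  read a, top A: go to q_0, push AA → (q_0, aaaaa, AAA#)
  read a, top A: go to q_0, push AA → (q_0, aaaa, AAAA#)
  read a, top A: go to q_0, push AA → (q_0, aaa, AAAAA#)
  read a, top A: go to q_0, push AA → (q_0, aa, AAAAAA#)
  read a, top A: go to q_0, push AA → (q_0, a, AAAAAAA#)
  read a, top A: go to q_0, push AA → (q_0, ε, AAAAAAAA#)
All input consumed in state q_0 with stack AAAAAAAA#.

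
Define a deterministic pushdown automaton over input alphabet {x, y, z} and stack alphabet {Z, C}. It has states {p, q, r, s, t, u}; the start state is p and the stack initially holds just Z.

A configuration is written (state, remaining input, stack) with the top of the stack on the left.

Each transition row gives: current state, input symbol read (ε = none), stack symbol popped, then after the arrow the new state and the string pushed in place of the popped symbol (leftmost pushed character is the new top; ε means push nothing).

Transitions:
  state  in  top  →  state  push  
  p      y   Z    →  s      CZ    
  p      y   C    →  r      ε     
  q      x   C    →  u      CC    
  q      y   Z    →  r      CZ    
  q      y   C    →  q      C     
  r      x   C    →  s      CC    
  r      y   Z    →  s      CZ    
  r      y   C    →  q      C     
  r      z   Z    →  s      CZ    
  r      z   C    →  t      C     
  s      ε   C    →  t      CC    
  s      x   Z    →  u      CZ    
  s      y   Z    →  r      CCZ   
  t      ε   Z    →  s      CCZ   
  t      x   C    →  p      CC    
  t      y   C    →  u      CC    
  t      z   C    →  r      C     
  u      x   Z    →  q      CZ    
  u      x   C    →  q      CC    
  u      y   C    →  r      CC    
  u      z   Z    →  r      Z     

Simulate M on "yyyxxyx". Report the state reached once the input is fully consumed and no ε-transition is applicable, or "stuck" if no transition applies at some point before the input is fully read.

t

(p, yyyxxyx, Z) ⊢ (s, yyxxyx, CZ) ⊢ (t, yyxxyx, CCZ) ⊢ (u, yxxyx, CCCZ) ⊢ (r, xxyx, CCCCZ) ⊢ (s, xyx, CCCCCZ) ⊢ (t, xyx, CCCCCCZ) ⊢ (p, yx, CCCCCCCZ) ⊢ (r, x, CCCCCCZ) ⊢ (s, ε, CCCCCCCZ) ⊢ (t, ε, CCCCCCCCZ)
All input consumed; M is in state t.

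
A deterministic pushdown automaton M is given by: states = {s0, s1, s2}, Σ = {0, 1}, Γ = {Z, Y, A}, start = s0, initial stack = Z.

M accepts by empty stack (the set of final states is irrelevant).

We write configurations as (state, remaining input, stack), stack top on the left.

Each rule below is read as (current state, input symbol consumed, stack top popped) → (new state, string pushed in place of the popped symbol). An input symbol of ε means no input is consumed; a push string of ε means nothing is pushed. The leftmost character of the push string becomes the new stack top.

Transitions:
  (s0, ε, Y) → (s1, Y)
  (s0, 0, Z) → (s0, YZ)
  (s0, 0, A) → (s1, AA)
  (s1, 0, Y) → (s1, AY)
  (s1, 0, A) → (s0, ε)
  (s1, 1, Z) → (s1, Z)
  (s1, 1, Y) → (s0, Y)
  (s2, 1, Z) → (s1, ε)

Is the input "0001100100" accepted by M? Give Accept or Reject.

Reject

(s0, 0001100100, Z) ⊢ (s0, 001100100, YZ) ⊢ (s1, 001100100, YZ) ⊢ (s1, 01100100, AYZ) ⊢ (s0, 1100100, YZ) ⊢ (s1, 1100100, YZ) ⊢ (s0, 100100, YZ) ⊢ (s1, 100100, YZ) ⊢ (s0, 00100, YZ) ⊢ (s1, 00100, YZ) ⊢ (s1, 0100, AYZ) ⊢ (s0, 100, YZ) ⊢ (s1, 100, YZ) ⊢ (s0, 00, YZ) ⊢ (s1, 00, YZ) ⊢ (s1, 0, AYZ) ⊢ (s0, ε, YZ) ⊢ (s1, ε, YZ)
All input consumed; stack is YZ, not empty, and no further ε-move applies.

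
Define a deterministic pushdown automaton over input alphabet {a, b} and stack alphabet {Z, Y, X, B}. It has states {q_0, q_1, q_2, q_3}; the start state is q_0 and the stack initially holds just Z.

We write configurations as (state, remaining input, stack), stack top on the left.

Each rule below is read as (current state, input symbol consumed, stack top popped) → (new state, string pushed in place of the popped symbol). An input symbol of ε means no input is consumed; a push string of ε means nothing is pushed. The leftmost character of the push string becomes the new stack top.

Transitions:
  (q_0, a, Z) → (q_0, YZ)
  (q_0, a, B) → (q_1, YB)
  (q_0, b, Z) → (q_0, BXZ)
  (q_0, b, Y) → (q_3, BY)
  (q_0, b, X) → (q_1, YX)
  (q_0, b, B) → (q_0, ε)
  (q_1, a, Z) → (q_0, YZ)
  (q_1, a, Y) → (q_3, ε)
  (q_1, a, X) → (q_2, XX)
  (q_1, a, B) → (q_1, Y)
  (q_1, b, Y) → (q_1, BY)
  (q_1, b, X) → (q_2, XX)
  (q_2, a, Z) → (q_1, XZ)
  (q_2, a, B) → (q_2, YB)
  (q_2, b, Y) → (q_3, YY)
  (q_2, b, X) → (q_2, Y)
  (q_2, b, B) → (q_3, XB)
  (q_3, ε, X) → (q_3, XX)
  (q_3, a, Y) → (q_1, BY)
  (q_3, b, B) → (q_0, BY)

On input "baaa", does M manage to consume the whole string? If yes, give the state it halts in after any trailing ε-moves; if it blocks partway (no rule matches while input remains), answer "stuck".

stuck

(q_0, baaa, Z)
  read b, top Z: go to q_0, push BXZ → (q_0, aaa, BXZ)
  read a, top B: go to q_1, push YB → (q_1, aa, YBXZ)
  read a, top Y: go to q_3, push ε → (q_3, a, BXZ)
No transition for (q_3, a, top B); M blocks with input a remaining.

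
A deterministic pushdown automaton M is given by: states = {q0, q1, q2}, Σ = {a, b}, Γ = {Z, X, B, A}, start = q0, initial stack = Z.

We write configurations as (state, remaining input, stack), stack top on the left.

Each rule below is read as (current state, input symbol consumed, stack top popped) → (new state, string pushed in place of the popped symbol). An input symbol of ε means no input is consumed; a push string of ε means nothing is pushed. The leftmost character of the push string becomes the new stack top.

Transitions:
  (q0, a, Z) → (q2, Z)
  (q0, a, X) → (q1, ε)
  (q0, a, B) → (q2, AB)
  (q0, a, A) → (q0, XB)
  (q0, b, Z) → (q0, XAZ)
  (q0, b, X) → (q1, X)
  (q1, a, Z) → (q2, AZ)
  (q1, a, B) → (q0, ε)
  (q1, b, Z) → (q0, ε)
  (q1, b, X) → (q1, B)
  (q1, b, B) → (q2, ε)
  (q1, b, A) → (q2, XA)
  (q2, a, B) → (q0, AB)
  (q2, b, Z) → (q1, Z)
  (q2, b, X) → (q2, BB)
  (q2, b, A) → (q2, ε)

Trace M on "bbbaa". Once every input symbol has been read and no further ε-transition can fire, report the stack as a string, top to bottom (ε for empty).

XBZ

(q0, bbbaa, Z) ⊢ (q0, bbaa, XAZ) ⊢ (q1, baa, XAZ) ⊢ (q1, aa, BAZ) ⊢ (q0, a, AZ) ⊢ (q0, ε, XBZ)
All input consumed in state q0 with stack XBZ.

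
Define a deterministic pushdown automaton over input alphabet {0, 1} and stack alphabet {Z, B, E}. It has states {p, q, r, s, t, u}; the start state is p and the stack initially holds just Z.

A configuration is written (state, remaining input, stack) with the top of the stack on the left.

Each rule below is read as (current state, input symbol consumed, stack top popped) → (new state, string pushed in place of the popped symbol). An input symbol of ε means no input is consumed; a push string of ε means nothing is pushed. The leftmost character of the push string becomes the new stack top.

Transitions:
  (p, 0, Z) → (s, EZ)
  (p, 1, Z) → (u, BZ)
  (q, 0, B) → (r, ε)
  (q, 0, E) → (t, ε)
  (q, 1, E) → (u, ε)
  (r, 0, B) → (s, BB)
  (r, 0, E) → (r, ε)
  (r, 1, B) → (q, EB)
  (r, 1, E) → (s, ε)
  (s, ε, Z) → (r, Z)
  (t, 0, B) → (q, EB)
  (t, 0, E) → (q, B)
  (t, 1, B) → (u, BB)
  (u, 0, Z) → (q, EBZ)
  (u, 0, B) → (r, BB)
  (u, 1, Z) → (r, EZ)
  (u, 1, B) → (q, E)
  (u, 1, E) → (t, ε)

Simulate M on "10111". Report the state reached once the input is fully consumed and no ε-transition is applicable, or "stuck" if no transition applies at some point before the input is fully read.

q

(p, 10111, Z)
  read 1, top Z: go to u, push BZ → (u, 0111, BZ)
  read 0, top B: go to r, push BB → (r, 111, BBZ)
  read 1, top B: go to q, push EB → (q, 11, EBBZ)
  read 1, top E: go to u, push ε → (u, 1, BBZ)
  read 1, top B: go to q, push E → (q, ε, EBZ)
All input consumed; M is in state q.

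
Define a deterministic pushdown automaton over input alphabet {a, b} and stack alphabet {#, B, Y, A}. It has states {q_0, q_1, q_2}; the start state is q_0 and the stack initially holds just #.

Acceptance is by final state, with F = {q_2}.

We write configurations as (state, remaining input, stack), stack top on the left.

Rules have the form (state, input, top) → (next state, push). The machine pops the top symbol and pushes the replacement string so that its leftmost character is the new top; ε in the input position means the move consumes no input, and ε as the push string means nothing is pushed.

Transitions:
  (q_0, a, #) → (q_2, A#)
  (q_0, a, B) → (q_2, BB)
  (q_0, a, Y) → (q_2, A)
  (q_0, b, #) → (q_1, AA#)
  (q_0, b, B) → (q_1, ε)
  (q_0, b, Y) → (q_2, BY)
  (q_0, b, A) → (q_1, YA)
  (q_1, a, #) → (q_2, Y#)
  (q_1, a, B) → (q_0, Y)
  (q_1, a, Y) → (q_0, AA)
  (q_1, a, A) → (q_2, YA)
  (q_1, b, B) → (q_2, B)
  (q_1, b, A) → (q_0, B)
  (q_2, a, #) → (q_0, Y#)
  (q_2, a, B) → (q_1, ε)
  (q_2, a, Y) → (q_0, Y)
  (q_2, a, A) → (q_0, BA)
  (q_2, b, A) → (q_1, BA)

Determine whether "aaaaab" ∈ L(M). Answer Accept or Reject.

Accept

(q_0, aaaaab, #)
  read a, top #: go to q_2, push A# → (q_2, aaaab, A#)
  read a, top A: go to q_0, push BA → (q_0, aaab, BA#)
  read a, top B: go to q_2, push BB → (q_2, aab, BBA#)
  read a, top B: go to q_1, push ε → (q_1, ab, BA#)
  read a, top B: go to q_0, push Y → (q_0, b, YA#)
  read b, top Y: go to q_2, push BY → (q_2, ε, BYA#)
All input consumed; state q_2 ∈ F.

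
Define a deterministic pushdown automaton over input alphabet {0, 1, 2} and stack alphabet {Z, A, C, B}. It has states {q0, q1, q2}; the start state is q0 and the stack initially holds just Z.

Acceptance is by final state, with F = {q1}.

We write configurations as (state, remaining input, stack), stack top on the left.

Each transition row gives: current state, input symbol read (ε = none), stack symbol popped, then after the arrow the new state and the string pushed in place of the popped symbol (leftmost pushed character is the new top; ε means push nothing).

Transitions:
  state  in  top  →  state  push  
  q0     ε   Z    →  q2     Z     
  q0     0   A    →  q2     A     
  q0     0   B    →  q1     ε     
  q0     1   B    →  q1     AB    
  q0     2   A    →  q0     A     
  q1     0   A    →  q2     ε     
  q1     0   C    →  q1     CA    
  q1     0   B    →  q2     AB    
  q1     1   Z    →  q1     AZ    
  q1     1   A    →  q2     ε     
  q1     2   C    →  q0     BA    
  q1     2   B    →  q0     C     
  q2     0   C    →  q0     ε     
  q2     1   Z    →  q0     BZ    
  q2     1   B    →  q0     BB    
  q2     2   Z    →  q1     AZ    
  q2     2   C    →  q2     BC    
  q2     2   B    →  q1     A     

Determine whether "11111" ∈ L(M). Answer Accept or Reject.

Accept

(q0, 11111, Z)
  ε-move, top Z: go to q2, push Z → (q2, 11111, Z)
  read 1, top Z: go to q0, push BZ → (q0, 1111, BZ)
  read 1, top B: go to q1, push AB → (q1, 111, ABZ)
  read 1, top A: go to q2, push ε → (q2, 11, BZ)
  read 1, top B: go to q0, push BB → (q0, 1, BBZ)
  read 1, top B: go to q1, push AB → (q1, ε, ABBZ)
All input consumed; state q1 ∈ F.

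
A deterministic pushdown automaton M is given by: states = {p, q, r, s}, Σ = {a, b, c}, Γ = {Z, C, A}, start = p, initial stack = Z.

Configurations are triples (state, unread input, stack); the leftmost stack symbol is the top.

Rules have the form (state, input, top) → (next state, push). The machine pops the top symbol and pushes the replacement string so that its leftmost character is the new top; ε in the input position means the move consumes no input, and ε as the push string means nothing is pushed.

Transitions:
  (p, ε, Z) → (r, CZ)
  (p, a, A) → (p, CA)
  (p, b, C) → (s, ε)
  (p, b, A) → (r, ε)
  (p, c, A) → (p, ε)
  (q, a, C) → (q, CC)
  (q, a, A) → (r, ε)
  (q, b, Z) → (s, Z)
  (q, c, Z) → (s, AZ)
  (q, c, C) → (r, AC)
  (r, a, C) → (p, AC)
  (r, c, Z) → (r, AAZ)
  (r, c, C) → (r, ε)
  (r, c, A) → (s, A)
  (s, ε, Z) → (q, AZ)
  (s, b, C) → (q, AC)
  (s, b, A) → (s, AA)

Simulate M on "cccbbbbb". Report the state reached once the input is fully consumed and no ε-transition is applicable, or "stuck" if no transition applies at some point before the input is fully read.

(p, cccbbbbb, Z) ⊢ (r, cccbbbbb, CZ) ⊢ (r, ccbbbbb, Z) ⊢ (r, cbbbbb, AAZ) ⊢ (s, bbbbb, AAZ) ⊢ (s, bbbb, AAAZ) ⊢ (s, bbb, AAAAZ) ⊢ (s, bb, AAAAAZ) ⊢ (s, b, AAAAAAZ) ⊢ (s, ε, AAAAAAAZ)
All input consumed; M is in state s.

s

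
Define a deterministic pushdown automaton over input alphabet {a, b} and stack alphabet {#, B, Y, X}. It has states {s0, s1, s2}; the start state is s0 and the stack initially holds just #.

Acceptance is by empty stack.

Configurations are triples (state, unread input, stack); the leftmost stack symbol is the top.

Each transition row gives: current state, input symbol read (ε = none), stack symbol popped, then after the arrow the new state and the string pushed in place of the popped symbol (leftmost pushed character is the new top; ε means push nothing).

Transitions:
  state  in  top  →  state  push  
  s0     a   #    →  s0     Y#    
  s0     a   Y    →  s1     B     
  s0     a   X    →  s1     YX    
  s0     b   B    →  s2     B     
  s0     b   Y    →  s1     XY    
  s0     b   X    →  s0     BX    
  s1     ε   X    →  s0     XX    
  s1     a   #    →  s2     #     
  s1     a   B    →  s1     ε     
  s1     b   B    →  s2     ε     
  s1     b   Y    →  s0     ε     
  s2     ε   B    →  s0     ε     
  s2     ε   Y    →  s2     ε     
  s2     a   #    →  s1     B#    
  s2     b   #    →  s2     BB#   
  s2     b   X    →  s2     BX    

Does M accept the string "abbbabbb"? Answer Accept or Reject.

(s0, abbbabbb, #)
  read a, top #: go to s0, push Y# → (s0, bbbabbb, Y#)
  read b, top Y: go to s1, push XY → (s1, bbabbb, XY#)
  ε-move, top X: go to s0, push XX → (s0, bbabbb, XXY#)
  read b, top X: go to s0, push BX → (s0, babbb, BXXY#)
  read b, top B: go to s2, push B → (s2, abbb, BXXY#)
  ε-move, top B: go to s0, push ε → (s0, abbb, XXY#)
  read a, top X: go to s1, push YX → (s1, bbb, YXXY#)
  read b, top Y: go to s0, push ε → (s0, bb, XXY#)
  read b, top X: go to s0, push BX → (s0, b, BXXY#)
  read b, top B: go to s2, push B → (s2, ε, BXXY#)
  ε-move, top B: go to s0, push ε → (s0, ε, XXY#)
All input consumed; stack is XXY#, not empty, and no further ε-move applies.

Reject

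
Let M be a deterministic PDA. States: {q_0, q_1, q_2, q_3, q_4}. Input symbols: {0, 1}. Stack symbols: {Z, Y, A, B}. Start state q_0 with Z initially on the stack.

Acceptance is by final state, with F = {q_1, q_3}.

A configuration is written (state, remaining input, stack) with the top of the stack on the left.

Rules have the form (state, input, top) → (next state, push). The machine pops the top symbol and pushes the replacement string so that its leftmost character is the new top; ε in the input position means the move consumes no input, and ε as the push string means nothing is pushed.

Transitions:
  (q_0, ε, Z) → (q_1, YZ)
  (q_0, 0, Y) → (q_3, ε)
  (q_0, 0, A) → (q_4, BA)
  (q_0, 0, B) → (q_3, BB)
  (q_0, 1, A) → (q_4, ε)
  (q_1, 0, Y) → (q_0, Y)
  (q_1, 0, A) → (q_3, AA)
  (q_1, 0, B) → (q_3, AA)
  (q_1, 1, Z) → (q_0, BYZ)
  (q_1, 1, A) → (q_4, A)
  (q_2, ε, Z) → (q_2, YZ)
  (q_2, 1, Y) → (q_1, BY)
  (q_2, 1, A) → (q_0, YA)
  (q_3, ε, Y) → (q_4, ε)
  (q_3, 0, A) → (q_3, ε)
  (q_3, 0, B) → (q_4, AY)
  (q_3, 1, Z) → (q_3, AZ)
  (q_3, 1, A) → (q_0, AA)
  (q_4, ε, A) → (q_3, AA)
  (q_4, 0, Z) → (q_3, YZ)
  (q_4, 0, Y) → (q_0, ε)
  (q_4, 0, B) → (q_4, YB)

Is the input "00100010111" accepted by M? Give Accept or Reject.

(q_0, 00100010111, Z)
  ε-move, top Z: go to q_1, push YZ → (q_1, 00100010111, YZ)
  read 0, top Y: go to q_0, push Y → (q_0, 0100010111, YZ)
  read 0, top Y: go to q_3, push ε → (q_3, 100010111, Z)
  read 1, top Z: go to q_3, push AZ → (q_3, 00010111, AZ)
  read 0, top A: go to q_3, push ε → (q_3, 0010111, Z)
No transition applies at (q_3, 0010111, Z); input not fully consumed.

Reject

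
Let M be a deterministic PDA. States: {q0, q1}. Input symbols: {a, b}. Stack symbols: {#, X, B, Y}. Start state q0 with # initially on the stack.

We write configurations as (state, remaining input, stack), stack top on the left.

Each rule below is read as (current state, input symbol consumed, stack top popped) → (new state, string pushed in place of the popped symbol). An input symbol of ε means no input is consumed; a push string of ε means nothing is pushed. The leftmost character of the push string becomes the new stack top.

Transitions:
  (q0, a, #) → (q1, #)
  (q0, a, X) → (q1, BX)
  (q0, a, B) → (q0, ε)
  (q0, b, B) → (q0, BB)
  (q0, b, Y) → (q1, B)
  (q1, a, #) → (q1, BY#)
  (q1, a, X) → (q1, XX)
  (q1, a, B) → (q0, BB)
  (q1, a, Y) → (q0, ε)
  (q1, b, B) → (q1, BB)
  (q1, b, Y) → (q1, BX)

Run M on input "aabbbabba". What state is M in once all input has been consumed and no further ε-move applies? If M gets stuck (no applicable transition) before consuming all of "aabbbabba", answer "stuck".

q0

(q0, aabbbabba, #)
  read a, top #: go to q1, push # → (q1, abbbabba, #)
  read a, top #: go to q1, push BY# → (q1, bbbabba, BY#)
  read b, top B: go to q1, push BB → (q1, bbabba, BBY#)
  read b, top B: go to q1, push BB → (q1, babba, BBBY#)
  read b, top B: go to q1, push BB → (q1, abba, BBBBY#)
  read a, top B: go to q0, push BB → (q0, bba, BBBBBY#)
  read b, top B: go to q0, push BB → (q0, ba, BBBBBBY#)
  read b, top B: go to q0, push BB → (q0, a, BBBBBBBY#)
  read a, top B: go to q0, push ε → (q0, ε, BBBBBBY#)
All input consumed; M is in state q0.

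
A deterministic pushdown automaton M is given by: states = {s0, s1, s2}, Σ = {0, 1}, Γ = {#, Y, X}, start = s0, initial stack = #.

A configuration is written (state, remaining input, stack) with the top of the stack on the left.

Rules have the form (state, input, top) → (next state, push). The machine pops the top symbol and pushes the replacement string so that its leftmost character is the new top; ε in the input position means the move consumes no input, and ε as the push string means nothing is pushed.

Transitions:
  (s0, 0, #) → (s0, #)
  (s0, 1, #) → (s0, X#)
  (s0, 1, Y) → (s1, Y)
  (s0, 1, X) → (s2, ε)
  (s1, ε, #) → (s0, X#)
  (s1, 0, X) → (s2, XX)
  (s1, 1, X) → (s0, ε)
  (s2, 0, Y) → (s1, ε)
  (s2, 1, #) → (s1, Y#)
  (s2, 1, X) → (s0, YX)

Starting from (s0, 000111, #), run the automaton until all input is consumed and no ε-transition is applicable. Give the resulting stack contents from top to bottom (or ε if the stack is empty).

Y#

(s0, 000111, #) ⊢ (s0, 00111, #) ⊢ (s0, 0111, #) ⊢ (s0, 111, #) ⊢ (s0, 11, X#) ⊢ (s2, 1, #) ⊢ (s1, ε, Y#)
All input consumed in state s1 with stack Y#.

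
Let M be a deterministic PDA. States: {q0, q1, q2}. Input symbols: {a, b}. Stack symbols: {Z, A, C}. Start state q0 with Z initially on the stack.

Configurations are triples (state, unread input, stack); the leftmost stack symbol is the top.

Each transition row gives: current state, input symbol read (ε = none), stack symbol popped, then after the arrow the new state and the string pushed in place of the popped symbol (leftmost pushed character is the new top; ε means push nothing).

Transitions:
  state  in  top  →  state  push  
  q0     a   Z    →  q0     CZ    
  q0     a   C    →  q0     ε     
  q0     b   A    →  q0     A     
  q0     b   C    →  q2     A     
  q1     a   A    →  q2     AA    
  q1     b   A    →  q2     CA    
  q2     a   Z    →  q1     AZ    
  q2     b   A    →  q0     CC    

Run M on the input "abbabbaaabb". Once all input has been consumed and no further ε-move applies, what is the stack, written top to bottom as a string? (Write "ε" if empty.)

CCZ

(q0, abbabbaaabb, Z)
  read a, top Z: go to q0, push CZ → (q0, bbabbaaabb, CZ)
  read b, top C: go to q2, push A → (q2, babbaaabb, AZ)
  read b, top A: go to q0, push CC → (q0, abbaaabb, CCZ)
  read a, top C: go to q0, push ε → (q0, bbaaabb, CZ)
  read b, top C: go to q2, push A → (q2, baaabb, AZ)
  read b, top A: go to q0, push CC → (q0, aaabb, CCZ)
  read a, top C: go to q0, push ε → (q0, aabb, CZ)
  read a, top C: go to q0, push ε → (q0, abb, Z)
  read a, top Z: go to q0, push CZ → (q0, bb, CZ)
  read b, top C: go to q2, push A → (q2, b, AZ)
  read b, top A: go to q0, push CC → (q0, ε, CCZ)
All input consumed in state q0 with stack CCZ.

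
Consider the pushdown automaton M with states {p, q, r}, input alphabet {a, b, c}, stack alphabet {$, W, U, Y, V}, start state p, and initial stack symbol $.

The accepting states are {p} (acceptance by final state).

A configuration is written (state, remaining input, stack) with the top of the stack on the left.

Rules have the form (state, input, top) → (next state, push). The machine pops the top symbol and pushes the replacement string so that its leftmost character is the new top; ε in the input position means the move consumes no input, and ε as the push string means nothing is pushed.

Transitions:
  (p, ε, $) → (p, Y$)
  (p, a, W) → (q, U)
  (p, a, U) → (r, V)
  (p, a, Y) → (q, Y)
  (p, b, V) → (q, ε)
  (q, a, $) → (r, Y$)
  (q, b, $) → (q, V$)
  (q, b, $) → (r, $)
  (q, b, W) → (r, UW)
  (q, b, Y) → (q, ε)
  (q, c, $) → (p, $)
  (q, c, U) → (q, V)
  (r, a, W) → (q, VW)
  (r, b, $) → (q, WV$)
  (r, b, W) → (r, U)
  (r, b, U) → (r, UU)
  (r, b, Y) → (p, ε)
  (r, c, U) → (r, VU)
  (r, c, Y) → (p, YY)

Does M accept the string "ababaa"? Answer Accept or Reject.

Reject

No computation consumes all input and reaches a final state.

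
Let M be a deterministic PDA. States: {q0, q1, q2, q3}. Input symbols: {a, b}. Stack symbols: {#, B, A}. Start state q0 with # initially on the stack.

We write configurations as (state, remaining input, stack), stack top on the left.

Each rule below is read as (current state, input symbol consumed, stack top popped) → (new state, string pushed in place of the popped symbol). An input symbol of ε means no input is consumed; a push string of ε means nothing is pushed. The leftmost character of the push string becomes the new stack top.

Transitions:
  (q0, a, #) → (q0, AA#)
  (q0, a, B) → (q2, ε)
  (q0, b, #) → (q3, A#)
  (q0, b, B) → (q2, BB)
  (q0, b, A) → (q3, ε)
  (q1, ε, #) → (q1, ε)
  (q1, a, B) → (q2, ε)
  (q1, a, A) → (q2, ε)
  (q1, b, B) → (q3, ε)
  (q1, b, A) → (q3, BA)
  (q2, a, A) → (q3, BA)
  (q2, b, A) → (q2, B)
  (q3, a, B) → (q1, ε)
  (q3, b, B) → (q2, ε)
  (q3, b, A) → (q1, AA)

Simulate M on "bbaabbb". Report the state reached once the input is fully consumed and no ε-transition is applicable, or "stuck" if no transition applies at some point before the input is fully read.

(q0, bbaabbb, #) ⊢ (q3, baabbb, A#) ⊢ (q1, aabbb, AA#) ⊢ (q2, abbb, A#) ⊢ (q3, bbb, BA#) ⊢ (q2, bb, A#) ⊢ (q2, b, B#)
No transition for (q2, b, top B); M blocks with input b remaining.

stuck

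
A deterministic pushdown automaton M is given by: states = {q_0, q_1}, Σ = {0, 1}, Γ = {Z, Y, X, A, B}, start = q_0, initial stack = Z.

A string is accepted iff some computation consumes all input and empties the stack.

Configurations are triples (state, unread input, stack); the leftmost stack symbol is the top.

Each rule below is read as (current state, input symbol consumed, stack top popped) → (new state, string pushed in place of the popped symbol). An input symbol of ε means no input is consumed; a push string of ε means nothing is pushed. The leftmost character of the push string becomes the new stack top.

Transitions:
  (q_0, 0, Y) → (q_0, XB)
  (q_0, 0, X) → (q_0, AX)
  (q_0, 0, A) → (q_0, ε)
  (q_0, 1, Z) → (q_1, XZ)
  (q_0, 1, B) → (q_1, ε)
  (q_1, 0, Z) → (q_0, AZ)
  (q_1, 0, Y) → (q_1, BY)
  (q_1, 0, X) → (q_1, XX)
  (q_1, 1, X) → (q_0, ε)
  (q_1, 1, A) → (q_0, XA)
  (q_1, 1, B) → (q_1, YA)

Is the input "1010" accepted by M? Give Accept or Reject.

Reject

(q_0, 1010, Z)
  read 1, top Z: go to q_1, push XZ → (q_1, 010, XZ)
  read 0, top X: go to q_1, push XX → (q_1, 10, XXZ)
  read 1, top X: go to q_0, push ε → (q_0, 0, XZ)
  read 0, top X: go to q_0, push AX → (q_0, ε, AXZ)
All input consumed; stack is AXZ, not empty, and no further ε-move applies.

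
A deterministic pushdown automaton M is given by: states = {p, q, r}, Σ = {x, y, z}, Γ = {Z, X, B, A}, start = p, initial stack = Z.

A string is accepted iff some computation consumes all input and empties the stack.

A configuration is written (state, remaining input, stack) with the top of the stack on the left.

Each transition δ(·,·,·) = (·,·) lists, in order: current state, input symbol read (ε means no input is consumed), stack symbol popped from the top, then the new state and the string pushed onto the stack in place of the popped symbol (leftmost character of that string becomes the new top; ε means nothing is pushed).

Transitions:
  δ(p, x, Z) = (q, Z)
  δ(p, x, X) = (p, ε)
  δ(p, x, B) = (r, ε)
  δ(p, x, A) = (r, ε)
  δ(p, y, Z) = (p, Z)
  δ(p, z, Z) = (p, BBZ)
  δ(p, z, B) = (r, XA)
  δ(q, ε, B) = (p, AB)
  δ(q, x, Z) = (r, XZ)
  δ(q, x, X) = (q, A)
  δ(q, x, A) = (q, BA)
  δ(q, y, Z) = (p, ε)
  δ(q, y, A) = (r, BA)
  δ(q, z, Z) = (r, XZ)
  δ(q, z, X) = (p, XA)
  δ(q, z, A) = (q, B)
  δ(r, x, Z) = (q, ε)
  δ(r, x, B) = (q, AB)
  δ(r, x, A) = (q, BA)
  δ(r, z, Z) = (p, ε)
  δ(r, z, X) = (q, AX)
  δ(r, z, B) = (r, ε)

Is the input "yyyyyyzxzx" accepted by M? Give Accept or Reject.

(p, yyyyyyzxzx, Z) ⊢ (p, yyyyyzxzx, Z) ⊢ (p, yyyyzxzx, Z) ⊢ (p, yyyzxzx, Z) ⊢ (p, yyzxzx, Z) ⊢ (p, yzxzx, Z) ⊢ (p, zxzx, Z) ⊢ (p, xzx, BBZ) ⊢ (r, zx, BZ) ⊢ (r, x, Z) ⊢ (q, ε, ε)
All input consumed and the stack is empty.

Accept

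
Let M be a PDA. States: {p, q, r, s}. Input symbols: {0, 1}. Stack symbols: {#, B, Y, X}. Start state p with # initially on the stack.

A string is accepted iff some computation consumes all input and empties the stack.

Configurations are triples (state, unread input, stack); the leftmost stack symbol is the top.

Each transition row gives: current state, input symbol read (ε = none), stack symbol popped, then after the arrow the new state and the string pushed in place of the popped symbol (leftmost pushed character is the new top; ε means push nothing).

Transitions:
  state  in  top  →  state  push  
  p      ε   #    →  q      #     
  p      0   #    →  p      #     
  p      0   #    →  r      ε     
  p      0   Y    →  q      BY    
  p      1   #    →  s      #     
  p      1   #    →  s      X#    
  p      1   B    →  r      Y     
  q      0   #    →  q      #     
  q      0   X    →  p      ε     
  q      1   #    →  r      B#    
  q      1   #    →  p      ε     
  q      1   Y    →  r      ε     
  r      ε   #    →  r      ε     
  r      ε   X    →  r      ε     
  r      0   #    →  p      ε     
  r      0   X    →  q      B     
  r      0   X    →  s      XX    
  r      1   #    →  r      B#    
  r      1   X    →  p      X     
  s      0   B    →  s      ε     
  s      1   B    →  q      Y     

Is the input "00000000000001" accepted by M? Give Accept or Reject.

Accept

One accepting computation: (p, 00000000000001, #) ⊢ (q, 00000000000001, #) ⊢ (q, 0000000000001, #) ⊢ (q, 000000000001, #) ⊢ (q, 00000000001, #) ⊢ (q, 0000000001, #) ⊢ (q, 000000001, #) ⊢ (q, 00000001, #) ⊢ (q, 0000001, #) ⊢ (q, 000001, #) ⊢ (q, 00001, #) ⊢ (q, 0001, #) ⊢ (q, 001, #) ⊢ (q, 01, #) ⊢ (q, 1, #) ⊢ (p, ε, ε)
All input consumed and the stack is empty.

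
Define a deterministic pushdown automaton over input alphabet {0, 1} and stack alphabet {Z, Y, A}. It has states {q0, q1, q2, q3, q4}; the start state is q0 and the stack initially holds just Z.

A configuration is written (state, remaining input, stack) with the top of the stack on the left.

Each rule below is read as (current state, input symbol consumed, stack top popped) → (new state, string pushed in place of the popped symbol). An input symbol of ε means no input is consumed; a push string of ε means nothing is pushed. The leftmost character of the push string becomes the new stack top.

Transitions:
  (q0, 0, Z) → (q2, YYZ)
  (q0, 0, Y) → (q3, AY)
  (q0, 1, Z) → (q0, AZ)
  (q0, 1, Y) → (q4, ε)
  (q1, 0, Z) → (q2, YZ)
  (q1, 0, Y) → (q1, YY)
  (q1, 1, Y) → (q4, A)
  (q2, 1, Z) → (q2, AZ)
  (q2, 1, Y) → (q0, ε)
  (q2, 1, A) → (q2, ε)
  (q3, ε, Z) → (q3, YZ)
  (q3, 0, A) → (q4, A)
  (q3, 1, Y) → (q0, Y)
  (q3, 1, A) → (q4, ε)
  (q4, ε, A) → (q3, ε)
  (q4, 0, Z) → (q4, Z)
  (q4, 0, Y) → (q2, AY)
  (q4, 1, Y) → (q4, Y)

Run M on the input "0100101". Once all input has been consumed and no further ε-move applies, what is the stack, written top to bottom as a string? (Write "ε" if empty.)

YZ

(q0, 0100101, Z)
  read 0, top Z: go to q2, push YYZ → (q2, 100101, YYZ)
  read 1, top Y: go to q0, push ε → (q0, 00101, YZ)
  read 0, top Y: go to q3, push AY → (q3, 0101, AYZ)
  read 0, top A: go to q4, push A → (q4, 101, AYZ)
  ε-move, top A: go to q3, push ε → (q3, 101, YZ)
  read 1, top Y: go to q0, push Y → (q0, 01, YZ)
  read 0, top Y: go to q3, push AY → (q3, 1, AYZ)
  read 1, top A: go to q4, push ε → (q4, ε, YZ)
All input consumed in state q4 with stack YZ.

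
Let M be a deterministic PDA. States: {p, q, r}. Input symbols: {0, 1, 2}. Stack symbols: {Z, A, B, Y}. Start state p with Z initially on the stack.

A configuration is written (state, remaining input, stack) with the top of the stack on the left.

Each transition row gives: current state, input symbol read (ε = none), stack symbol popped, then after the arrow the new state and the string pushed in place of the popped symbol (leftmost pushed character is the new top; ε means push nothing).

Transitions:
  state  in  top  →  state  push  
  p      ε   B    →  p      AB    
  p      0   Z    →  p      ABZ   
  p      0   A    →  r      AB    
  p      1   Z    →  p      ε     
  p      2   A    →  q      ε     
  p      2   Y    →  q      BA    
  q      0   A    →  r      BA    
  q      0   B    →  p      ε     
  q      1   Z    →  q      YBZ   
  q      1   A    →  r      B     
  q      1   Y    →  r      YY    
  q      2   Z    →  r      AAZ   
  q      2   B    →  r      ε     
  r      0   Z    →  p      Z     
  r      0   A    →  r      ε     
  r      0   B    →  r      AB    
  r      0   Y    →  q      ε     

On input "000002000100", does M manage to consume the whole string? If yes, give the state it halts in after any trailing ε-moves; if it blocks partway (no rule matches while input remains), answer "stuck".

(p, 000002000100, Z)
  read 0, top Z: go to p, push ABZ → (p, 00002000100, ABZ)
  read 0, top A: go to r, push AB → (r, 0002000100, ABBZ)
  read 0, top A: go to r, push ε → (r, 002000100, BBZ)
  read 0, top B: go to r, push AB → (r, 02000100, ABBZ)
  read 0, top A: go to r, push ε → (r, 2000100, BBZ)
No transition for (r, 2, top B); M blocks with input 2000100 remaining.

stuck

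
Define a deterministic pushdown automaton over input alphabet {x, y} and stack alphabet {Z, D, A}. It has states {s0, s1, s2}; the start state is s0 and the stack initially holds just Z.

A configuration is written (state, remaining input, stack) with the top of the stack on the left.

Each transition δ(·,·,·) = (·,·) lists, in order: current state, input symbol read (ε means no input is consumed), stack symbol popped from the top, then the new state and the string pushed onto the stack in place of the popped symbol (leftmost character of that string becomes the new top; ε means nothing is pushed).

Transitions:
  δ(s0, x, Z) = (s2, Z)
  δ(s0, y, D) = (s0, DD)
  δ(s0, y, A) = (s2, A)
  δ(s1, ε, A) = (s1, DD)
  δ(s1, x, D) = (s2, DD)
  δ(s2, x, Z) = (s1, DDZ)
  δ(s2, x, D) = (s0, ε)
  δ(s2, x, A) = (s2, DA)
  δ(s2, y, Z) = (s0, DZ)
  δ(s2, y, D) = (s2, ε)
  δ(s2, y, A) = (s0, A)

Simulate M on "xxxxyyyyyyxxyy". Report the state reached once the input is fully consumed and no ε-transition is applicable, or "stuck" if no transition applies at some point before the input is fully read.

stuck

(s0, xxxxyyyyyyxxyy, Z)
  read x, top Z: go to s2, push Z → (s2, xxxyyyyyyxxyy, Z)
  read x, top Z: go to s1, push DDZ → (s1, xxyyyyyyxxyy, DDZ)
  read x, top D: go to s2, push DD → (s2, xyyyyyyxxyy, DDDZ)
  read x, top D: go to s0, push ε → (s0, yyyyyyxxyy, DDZ)
  read y, top D: go to s0, push DD → (s0, yyyyyxxyy, DDDZ)
  read y, top D: go to s0, push DD → (s0, yyyyxxyy, DDDDZ)
  read y, top D: go to s0, push DD → (s0, yyyxxyy, DDDDDZ)
  read y, top D: go to s0, push DD → (s0, yyxxyy, DDDDDDZ)
  read y, top D: go to s0, push DD → (s0, yxxyy, DDDDDDDZ)
  read y, top D: go to s0, push DD → (s0, xxyy, DDDDDDDDZ)
No transition for (s0, x, top D); M blocks with input xxyy remaining.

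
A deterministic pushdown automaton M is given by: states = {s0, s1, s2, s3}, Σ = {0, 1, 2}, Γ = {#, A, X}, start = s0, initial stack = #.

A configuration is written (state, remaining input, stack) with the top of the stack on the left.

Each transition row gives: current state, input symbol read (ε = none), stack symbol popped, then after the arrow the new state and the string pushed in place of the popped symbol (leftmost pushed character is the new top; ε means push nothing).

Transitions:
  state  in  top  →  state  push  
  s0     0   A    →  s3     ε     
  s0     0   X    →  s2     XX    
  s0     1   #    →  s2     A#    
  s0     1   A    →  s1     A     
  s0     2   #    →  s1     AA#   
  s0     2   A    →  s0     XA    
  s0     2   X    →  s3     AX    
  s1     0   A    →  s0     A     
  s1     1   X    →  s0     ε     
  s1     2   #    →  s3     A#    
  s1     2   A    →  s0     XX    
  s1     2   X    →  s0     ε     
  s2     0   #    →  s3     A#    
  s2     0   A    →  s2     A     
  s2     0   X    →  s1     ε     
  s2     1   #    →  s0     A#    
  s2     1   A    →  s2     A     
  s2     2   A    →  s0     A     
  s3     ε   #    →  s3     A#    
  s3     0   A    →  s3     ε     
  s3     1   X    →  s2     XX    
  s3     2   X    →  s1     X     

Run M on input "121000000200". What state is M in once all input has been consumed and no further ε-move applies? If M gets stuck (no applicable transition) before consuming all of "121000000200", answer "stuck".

(s0, 121000000200, #)
  read 1, top #: go to s2, push A# → (s2, 21000000200, A#)
  read 2, top A: go to s0, push A → (s0, 1000000200, A#)
  read 1, top A: go to s1, push A → (s1, 000000200, A#)
  read 0, top A: go to s0, push A → (s0, 00000200, A#)
  read 0, top A: go to s3, push ε → (s3, 0000200, #)
  ε-move, top #: go to s3, push A# → (s3, 0000200, A#)
  read 0, top A: go to s3, push ε → (s3, 000200, #)
  ε-move, top #: go to s3, push A# → (s3, 000200, A#)
  read 0, top A: go to s3, push ε → (s3, 00200, #)
  ε-move, top #: go to s3, push A# → (s3, 00200, A#)
  read 0, top A: go to s3, push ε → (s3, 0200, #)
  ε-move, top #: go to s3, push A# → (s3, 0200, A#)
  read 0, top A: go to s3, push ε → (s3, 200, #)
  ε-move, top #: go to s3, push A# → (s3, 200, A#)
No transition for (s3, 2, top A); M blocks with input 200 remaining.

stuck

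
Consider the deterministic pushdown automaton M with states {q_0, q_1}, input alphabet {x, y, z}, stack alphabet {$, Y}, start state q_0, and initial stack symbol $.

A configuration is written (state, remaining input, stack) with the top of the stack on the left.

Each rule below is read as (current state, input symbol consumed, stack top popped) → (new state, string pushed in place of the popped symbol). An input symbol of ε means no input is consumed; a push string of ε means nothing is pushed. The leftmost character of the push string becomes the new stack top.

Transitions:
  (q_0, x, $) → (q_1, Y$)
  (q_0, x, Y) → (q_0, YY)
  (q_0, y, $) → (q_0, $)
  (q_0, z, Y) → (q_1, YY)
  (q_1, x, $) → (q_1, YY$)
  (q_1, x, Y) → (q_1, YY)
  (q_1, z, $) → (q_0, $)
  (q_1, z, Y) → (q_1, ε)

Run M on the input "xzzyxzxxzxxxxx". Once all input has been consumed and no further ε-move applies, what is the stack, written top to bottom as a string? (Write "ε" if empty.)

YYYYYYY$

(q_0, xzzyxzxxzxxxxx, $)
  read x, top $: go to q_1, push Y$ → (q_1, zzyxzxxzxxxxx, Y$)
  read z, top Y: go to q_1, push ε → (q_1, zyxzxxzxxxxx, $)
  read z, top $: go to q_0, push $ → (q_0, yxzxxzxxxxx, $)
  read y, top $: go to q_0, push $ → (q_0, xzxxzxxxxx, $)
  read x, top $: go to q_1, push Y$ → (q_1, zxxzxxxxx, Y$)
  read z, top Y: go to q_1, push ε → (q_1, xxzxxxxx, $)
  read x, top $: go to q_1, push YY$ → (q_1, xzxxxxx, YY$)
  read x, top Y: go to q_1, push YY → (q_1, zxxxxx, YYY$)
  read z, top Y: go to q_1, push ε → (q_1, xxxxx, YY$)
  read x, top Y: go to q_1, push YY → (q_1, xxxx, YYY$)
  read x, top Y: go to q_1, push YY → (q_1, xxx, YYYY$)
  read x, top Y: go to q_1, push YY → (q_1, xx, YYYYY$)
  read x, top Y: go to q_1, push YY → (q_1, x, YYYYYY$)
  read x, top Y: go to q_1, push YY → (q_1, ε, YYYYYYY$)
All input consumed in state q_1 with stack YYYYYYY$.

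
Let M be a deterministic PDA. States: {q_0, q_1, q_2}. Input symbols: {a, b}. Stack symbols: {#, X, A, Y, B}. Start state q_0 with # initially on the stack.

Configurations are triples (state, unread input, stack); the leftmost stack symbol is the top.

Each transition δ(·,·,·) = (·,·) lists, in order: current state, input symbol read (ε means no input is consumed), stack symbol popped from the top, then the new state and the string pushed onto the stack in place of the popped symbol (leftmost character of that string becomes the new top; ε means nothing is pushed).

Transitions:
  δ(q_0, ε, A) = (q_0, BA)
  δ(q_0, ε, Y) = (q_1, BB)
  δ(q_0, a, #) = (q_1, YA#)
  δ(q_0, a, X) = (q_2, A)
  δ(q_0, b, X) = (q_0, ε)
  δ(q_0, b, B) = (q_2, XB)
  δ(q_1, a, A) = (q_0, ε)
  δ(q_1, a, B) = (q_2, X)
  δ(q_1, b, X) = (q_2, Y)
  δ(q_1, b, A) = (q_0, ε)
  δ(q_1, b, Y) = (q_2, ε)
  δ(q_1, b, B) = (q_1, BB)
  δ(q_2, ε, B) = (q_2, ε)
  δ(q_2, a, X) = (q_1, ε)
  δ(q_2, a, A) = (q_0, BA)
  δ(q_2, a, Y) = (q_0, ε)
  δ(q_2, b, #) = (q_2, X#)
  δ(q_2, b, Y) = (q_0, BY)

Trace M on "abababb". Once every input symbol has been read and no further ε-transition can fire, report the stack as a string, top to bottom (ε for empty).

(q_0, abababb, #)
  read a, top #: go to q_1, push YA# → (q_1, bababb, YA#)
  read b, top Y: go to q_2, push ε → (q_2, ababb, A#)
  read a, top A: go to q_0, push BA → (q_0, babb, BA#)
  read b, top B: go to q_2, push XB → (q_2, abb, XBA#)
  read a, top X: go to q_1, push ε → (q_1, bb, BA#)
  read b, top B: go to q_1, push BB → (q_1, b, BBA#)
  read b, top B: go to q_1, push BB → (q_1, ε, BBBA#)
All input consumed in state q_1 with stack BBBA#.

BBBA#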